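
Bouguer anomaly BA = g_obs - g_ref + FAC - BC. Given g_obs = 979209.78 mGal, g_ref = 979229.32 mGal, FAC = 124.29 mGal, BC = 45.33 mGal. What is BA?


BA = g_obs - g_ref + FAC - BC
= 979209.78 - 979229.32 + 124.29 - 45.33
= 59.42 mGal

59.42


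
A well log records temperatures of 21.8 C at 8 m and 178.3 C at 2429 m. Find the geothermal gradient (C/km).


dT = 178.3 - 21.8 = 156.5 C
dz = 2429 - 8 = 2421 m
gradient = dT/dz * 1000 = 156.5/2421 * 1000 = 64.6427 C/km

64.6427


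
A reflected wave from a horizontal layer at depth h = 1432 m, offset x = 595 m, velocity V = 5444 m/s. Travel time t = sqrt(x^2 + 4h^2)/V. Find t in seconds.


x^2 + 4h^2 = 595^2 + 4*1432^2 = 354025 + 8202496 = 8556521
sqrt(8556521) = 2925.1532
t = 2925.1532 / 5444 = 0.5373 s

0.5373


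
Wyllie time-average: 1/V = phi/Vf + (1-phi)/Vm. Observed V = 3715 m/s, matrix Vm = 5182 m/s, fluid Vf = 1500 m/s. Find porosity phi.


1/V - 1/Vm = 1/3715 - 1/5182 = 7.62e-05
1/Vf - 1/Vm = 1/1500 - 1/5182 = 0.00047369
phi = 7.62e-05 / 0.00047369 = 0.1609

0.1609


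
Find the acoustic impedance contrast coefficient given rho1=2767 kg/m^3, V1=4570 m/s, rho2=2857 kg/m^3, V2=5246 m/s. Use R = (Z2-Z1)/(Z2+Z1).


Z1 = 2767 * 4570 = 12645190
Z2 = 2857 * 5246 = 14987822
R = (14987822 - 12645190) / (14987822 + 12645190) = 2342632 / 27633012 = 0.0848

0.0848


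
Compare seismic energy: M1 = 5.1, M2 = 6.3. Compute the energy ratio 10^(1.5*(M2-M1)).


M2 - M1 = 6.3 - 5.1 = 1.2
1.5 * 1.2 = 1.8
ratio = 10^1.8 = 63.1

63.1


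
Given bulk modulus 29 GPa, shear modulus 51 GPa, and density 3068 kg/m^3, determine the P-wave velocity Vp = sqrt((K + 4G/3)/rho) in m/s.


First compute the effective modulus:
K + 4G/3 = 29e9 + 4*51e9/3 = 97000000000.0 Pa
Then divide by density:
97000000000.0 / 3068 = 31616688.3963 Pa/(kg/m^3)
Take the square root:
Vp = sqrt(31616688.3963) = 5622.87 m/s

5622.87


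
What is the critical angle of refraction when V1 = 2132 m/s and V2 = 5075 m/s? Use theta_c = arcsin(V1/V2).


V1/V2 = 2132/5075 = 0.420099
theta_c = arcsin(0.420099) = 24.8408 degrees

24.8408


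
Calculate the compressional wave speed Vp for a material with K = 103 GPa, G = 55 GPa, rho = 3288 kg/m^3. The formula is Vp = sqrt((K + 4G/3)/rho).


First compute the effective modulus:
K + 4G/3 = 103e9 + 4*55e9/3 = 176333333333.33 Pa
Then divide by density:
176333333333.33 / 3288 = 53629359.2863 Pa/(kg/m^3)
Take the square root:
Vp = sqrt(53629359.2863) = 7323.21 m/s

7323.21


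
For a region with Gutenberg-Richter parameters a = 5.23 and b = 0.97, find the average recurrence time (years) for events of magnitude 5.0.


log10(N) = 5.23 - 0.97*5.0 = 0.38
N = 10^0.38 = 2.398833
T = 1/N = 1/2.398833 = 0.4169 years

0.4169


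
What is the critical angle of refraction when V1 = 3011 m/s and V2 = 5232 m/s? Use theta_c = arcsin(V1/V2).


V1/V2 = 3011/5232 = 0.575497
theta_c = arcsin(0.575497) = 35.1344 degrees

35.1344


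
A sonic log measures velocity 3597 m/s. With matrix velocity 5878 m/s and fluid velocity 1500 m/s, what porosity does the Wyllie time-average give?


1/V - 1/Vm = 1/3597 - 1/5878 = 0.00010788
1/Vf - 1/Vm = 1/1500 - 1/5878 = 0.00049654
phi = 0.00010788 / 0.00049654 = 0.2173

0.2173


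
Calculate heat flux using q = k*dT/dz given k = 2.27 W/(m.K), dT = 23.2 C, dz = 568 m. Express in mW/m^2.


q = k * dT / dz * 1000
= 2.27 * 23.2 / 568 * 1000
= 0.092718 * 1000
= 92.7183 mW/m^2

92.7183


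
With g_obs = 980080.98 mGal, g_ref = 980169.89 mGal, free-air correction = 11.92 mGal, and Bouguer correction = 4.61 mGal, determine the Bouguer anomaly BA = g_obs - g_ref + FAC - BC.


BA = g_obs - g_ref + FAC - BC
= 980080.98 - 980169.89 + 11.92 - 4.61
= -81.6 mGal

-81.6


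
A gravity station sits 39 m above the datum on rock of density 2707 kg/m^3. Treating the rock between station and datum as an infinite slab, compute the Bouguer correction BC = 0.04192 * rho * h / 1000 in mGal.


BC = 0.04192 * rho * h / 1000
= 0.04192 * 2707 * 39 / 1000
= 4.4256 mGal

4.4256


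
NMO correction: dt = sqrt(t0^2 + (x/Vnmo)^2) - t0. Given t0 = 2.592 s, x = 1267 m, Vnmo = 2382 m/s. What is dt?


x/Vnmo = 1267/2382 = 0.531906
(x/Vnmo)^2 = 0.282924
t0^2 = 6.718464
sqrt(6.718464 + 0.282924) = 2.646014
dt = 2.646014 - 2.592 = 0.054014

0.054014


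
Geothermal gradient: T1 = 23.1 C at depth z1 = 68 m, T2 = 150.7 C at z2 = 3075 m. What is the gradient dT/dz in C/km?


dT = 150.7 - 23.1 = 127.6 C
dz = 3075 - 68 = 3007 m
gradient = dT/dz * 1000 = 127.6/3007 * 1000 = 42.4343 C/km

42.4343


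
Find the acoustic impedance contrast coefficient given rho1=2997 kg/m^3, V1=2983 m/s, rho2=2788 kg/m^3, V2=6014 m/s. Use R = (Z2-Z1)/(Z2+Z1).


Z1 = 2997 * 2983 = 8940051
Z2 = 2788 * 6014 = 16767032
R = (16767032 - 8940051) / (16767032 + 8940051) = 7826981 / 25707083 = 0.3045

0.3045


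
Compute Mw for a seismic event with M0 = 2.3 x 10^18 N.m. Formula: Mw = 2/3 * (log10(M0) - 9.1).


log10(M0) = log10(2.3 x 10^18) = 18.3617
Mw = 2/3 * (18.3617 - 9.1)
= 2/3 * 9.2617
= 6.17

6.17


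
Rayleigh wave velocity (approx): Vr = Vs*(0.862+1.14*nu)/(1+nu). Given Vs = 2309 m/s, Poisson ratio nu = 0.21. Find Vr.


Numerator factor = 0.862 + 1.14*0.21 = 1.1014
Denominator = 1 + 0.21 = 1.21
Vr = 2309 * 1.1014 / 1.21 = 2101.76 m/s

2101.76


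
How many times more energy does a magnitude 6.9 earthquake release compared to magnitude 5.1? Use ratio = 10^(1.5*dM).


M2 - M1 = 6.9 - 5.1 = 1.8
1.5 * 1.8 = 2.7
ratio = 10^2.7 = 501.19

501.19


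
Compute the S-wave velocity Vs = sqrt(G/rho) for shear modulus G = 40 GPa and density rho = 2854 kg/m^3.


Convert G to Pa: G = 40e9 Pa
Compute G/rho = 40e9 / 2854 = 14015416.9587
Vs = sqrt(14015416.9587) = 3743.72 m/s

3743.72


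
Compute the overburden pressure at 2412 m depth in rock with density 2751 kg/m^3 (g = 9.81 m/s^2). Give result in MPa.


P = rho * g * z / 1e6
= 2751 * 9.81 * 2412 / 1e6
= 65093391.72 / 1e6
= 65.0934 MPa

65.0934


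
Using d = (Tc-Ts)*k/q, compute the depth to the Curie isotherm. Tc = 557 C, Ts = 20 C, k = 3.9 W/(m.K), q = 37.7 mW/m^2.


T_Curie - T_surf = 557 - 20 = 537 C
Convert q to W/m^2: 37.7 mW/m^2 = 0.0377 W/m^2
d = 537 * 3.9 / 0.0377 = 55551.72 m

55551.72


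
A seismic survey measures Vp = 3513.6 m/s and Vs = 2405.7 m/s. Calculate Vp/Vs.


Vp/Vs = 3513.6 / 2405.7
= 1.4605

1.4605


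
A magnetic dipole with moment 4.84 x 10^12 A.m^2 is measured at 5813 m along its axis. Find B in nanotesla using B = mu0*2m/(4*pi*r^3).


m = 4.84 x 10^12 = 4840000000000 A.m^2
2m = 9680000000000 A.m^2
r^3 = 5813^3 = 196426902797
B = (4pi*10^-7) * 9680000000000 / (4*pi * 196426902797) * 1e9
= 12164246.7547 / 2468373259177.81 * 1e9
= 4928.0419 nT

4928.0419


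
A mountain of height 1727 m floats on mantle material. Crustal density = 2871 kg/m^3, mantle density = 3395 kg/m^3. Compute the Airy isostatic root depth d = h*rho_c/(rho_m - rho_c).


rho_m - rho_c = 3395 - 2871 = 524
d = 1727 * 2871 / 524
= 4958217 / 524
= 9462.25 m

9462.25


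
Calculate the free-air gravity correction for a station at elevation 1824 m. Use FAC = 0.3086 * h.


FAC = 0.3086 * h
= 0.3086 * 1824
= 562.8864 mGal

562.8864


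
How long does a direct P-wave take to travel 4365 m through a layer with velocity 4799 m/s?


t = x / V
= 4365 / 4799
= 0.9096 s

0.9096


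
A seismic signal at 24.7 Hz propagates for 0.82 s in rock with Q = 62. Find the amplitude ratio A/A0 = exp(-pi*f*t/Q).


pi*f*t/Q = pi*24.7*0.82/62 = 1.026287
A/A0 = exp(-1.026287) = 0.358335

0.358335


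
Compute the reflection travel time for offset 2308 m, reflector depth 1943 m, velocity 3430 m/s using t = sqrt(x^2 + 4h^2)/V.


x^2 + 4h^2 = 2308^2 + 4*1943^2 = 5326864 + 15100996 = 20427860
sqrt(20427860) = 4519.719
t = 4519.719 / 3430 = 1.3177 s

1.3177


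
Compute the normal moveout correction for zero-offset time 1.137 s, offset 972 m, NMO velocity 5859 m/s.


x/Vnmo = 972/5859 = 0.165899
(x/Vnmo)^2 = 0.027522
t0^2 = 1.292769
sqrt(1.292769 + 0.027522) = 1.149039
dt = 1.149039 - 1.137 = 0.012039

0.012039


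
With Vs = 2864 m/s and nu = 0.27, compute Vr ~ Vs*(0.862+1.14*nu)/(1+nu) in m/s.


Numerator factor = 0.862 + 1.14*0.27 = 1.1698
Denominator = 1 + 0.27 = 1.27
Vr = 2864 * 1.1698 / 1.27 = 2638.04 m/s

2638.04


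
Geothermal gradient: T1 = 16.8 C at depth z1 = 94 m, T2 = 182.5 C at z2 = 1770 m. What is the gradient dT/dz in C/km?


dT = 182.5 - 16.8 = 165.7 C
dz = 1770 - 94 = 1676 m
gradient = dT/dz * 1000 = 165.7/1676 * 1000 = 98.8663 C/km

98.8663


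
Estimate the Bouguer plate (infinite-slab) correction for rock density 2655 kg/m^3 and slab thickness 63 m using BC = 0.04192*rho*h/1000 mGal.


BC = 0.04192 * rho * h / 1000
= 0.04192 * 2655 * 63 / 1000
= 7.0117 mGal

7.0117


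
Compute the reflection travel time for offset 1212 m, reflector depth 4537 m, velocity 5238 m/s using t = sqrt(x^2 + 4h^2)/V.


x^2 + 4h^2 = 1212^2 + 4*4537^2 = 1468944 + 82337476 = 83806420
sqrt(83806420) = 9154.5846
t = 9154.5846 / 5238 = 1.7477 s

1.7477


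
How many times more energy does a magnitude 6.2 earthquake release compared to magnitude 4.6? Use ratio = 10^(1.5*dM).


M2 - M1 = 6.2 - 4.6 = 1.6
1.5 * 1.6 = 2.4
ratio = 10^2.4 = 251.19

251.19


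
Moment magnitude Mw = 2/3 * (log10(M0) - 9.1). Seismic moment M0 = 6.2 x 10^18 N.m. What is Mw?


log10(M0) = log10(6.2 x 10^18) = 18.7924
Mw = 2/3 * (18.7924 - 9.1)
= 2/3 * 9.6924
= 6.46

6.46


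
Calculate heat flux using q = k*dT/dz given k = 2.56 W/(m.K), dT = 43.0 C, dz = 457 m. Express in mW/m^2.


q = k * dT / dz * 1000
= 2.56 * 43.0 / 457 * 1000
= 0.240875 * 1000
= 240.8753 mW/m^2

240.8753


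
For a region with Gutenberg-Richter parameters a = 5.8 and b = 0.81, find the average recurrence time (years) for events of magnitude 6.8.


log10(N) = 5.8 - 0.81*6.8 = 0.292
N = 10^0.292 = 1.958845
T = 1/N = 1/1.958845 = 0.5105 years

0.5105


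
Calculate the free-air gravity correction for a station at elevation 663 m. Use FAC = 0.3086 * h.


FAC = 0.3086 * h
= 0.3086 * 663
= 204.6018 mGal

204.6018


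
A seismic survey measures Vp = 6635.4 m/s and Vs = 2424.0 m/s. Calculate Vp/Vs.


Vp/Vs = 6635.4 / 2424.0
= 2.7374

2.7374


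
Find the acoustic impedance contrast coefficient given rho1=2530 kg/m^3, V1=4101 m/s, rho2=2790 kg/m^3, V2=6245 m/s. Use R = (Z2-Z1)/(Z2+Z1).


Z1 = 2530 * 4101 = 10375530
Z2 = 2790 * 6245 = 17423550
R = (17423550 - 10375530) / (17423550 + 10375530) = 7048020 / 27799080 = 0.2535

0.2535


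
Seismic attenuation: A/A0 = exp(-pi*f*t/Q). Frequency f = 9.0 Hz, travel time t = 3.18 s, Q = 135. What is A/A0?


pi*f*t/Q = pi*9.0*3.18/135 = 0.666018
A/A0 = exp(-0.666018) = 0.51375

0.51375


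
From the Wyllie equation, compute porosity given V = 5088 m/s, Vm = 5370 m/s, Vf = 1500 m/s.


1/V - 1/Vm = 1/5088 - 1/5370 = 1.032e-05
1/Vf - 1/Vm = 1/1500 - 1/5370 = 0.00048045
phi = 1.032e-05 / 0.00048045 = 0.0215

0.0215


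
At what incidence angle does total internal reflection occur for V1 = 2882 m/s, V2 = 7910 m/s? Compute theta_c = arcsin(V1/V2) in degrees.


V1/V2 = 2882/7910 = 0.364349
theta_c = arcsin(0.364349) = 21.3675 degrees

21.3675


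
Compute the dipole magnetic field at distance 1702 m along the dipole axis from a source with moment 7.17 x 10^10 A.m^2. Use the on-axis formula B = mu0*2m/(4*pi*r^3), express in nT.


m = 7.17 x 10^10 = 71700000000 A.m^2
2m = 143400000000 A.m^2
r^3 = 1702^3 = 4930360408
B = (4pi*10^-7) * 143400000000 / (4*pi * 4930360408) * 1e9
= 180201.75461 / 61956736149.29 * 1e9
= 2908.5095 nT

2908.5095


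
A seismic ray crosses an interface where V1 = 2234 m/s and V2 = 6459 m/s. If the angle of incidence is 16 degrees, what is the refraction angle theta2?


sin(theta1) = sin(16 deg) = 0.275637
sin(theta2) = V2/V1 * sin(theta1) = 6459/2234 * 0.275637 = 0.79693
theta2 = arcsin(0.79693) = 52.8379 degrees

52.8379


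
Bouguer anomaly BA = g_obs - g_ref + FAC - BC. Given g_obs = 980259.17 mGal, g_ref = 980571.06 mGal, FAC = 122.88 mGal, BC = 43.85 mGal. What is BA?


BA = g_obs - g_ref + FAC - BC
= 980259.17 - 980571.06 + 122.88 - 43.85
= -232.86 mGal

-232.86


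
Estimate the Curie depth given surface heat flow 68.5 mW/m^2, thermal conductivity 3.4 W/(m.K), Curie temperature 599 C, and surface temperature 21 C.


T_Curie - T_surf = 599 - 21 = 578 C
Convert q to W/m^2: 68.5 mW/m^2 = 0.0685 W/m^2
d = 578 * 3.4 / 0.0685 = 28689.05 m

28689.05


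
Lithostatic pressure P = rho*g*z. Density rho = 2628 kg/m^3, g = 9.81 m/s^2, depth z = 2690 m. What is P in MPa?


P = rho * g * z / 1e6
= 2628 * 9.81 * 2690 / 1e6
= 69350029.2 / 1e6
= 69.35 MPa

69.35


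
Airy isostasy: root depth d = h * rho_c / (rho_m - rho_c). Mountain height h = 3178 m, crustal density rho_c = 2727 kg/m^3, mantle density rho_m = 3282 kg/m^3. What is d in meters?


rho_m - rho_c = 3282 - 2727 = 555
d = 3178 * 2727 / 555
= 8666406 / 555
= 15615.15 m

15615.15


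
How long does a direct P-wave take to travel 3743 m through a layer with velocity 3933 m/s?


t = x / V
= 3743 / 3933
= 0.9517 s

0.9517


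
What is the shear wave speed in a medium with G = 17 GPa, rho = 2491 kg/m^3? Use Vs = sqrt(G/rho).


Convert G to Pa: G = 17e9 Pa
Compute G/rho = 17e9 / 2491 = 6824568.4464
Vs = sqrt(6824568.4464) = 2612.39 m/s

2612.39


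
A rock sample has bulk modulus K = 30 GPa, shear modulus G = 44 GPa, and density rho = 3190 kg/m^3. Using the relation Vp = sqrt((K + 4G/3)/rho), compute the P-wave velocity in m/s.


First compute the effective modulus:
K + 4G/3 = 30e9 + 4*44e9/3 = 88666666666.67 Pa
Then divide by density:
88666666666.67 / 3190 = 27795193.3124 Pa/(kg/m^3)
Take the square root:
Vp = sqrt(27795193.3124) = 5272.11 m/s

5272.11


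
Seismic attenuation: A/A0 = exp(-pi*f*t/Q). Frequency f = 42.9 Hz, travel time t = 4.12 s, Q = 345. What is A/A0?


pi*f*t/Q = pi*42.9*4.12/345 = 1.609479
A/A0 = exp(-1.609479) = 0.199992

0.199992


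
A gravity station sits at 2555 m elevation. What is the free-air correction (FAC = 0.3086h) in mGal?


FAC = 0.3086 * h
= 0.3086 * 2555
= 788.473 mGal

788.473


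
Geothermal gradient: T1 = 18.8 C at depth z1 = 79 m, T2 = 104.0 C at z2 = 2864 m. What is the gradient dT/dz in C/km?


dT = 104.0 - 18.8 = 85.2 C
dz = 2864 - 79 = 2785 m
gradient = dT/dz * 1000 = 85.2/2785 * 1000 = 30.5925 C/km

30.5925


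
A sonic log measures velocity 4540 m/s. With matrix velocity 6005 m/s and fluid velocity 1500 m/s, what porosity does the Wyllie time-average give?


1/V - 1/Vm = 1/4540 - 1/6005 = 5.374e-05
1/Vf - 1/Vm = 1/1500 - 1/6005 = 0.00050014
phi = 5.374e-05 / 0.00050014 = 0.1074

0.1074


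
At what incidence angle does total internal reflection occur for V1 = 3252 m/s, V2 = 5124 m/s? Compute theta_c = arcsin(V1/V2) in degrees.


V1/V2 = 3252/5124 = 0.63466
theta_c = arcsin(0.63466) = 39.3948 degrees

39.3948


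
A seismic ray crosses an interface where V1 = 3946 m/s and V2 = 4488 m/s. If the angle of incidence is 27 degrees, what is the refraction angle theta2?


sin(theta1) = sin(27 deg) = 0.45399
sin(theta2) = V2/V1 * sin(theta1) = 4488/3946 * 0.45399 = 0.516348
theta2 = arcsin(0.516348) = 31.0876 degrees

31.0876


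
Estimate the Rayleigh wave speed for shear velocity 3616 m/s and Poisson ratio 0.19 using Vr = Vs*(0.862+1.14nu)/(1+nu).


Numerator factor = 0.862 + 1.14*0.19 = 1.0786
Denominator = 1 + 0.19 = 1.19
Vr = 3616 * 1.0786 / 1.19 = 3277.49 m/s

3277.49


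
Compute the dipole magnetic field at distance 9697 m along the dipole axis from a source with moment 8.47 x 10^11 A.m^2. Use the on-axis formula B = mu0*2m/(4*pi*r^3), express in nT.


m = 8.47 x 10^11 = 847000000000 A.m^2
2m = 1694000000000 A.m^2
r^3 = 9697^3 = 911826451873
B = (4pi*10^-7) * 1694000000000 / (4*pi * 911826451873) * 1e9
= 2128743.182072 / 11458349130212.26 * 1e9
= 185.781 nT

185.781


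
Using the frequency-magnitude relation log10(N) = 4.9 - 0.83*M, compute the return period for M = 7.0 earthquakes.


log10(N) = 4.9 - 0.83*7.0 = -0.91
N = 10^-0.91 = 0.123027
T = 1/N = 1/0.123027 = 8.1283 years

8.1283


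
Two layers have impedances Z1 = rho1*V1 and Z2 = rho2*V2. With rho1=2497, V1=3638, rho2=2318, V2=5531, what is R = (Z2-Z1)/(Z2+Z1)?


Z1 = 2497 * 3638 = 9084086
Z2 = 2318 * 5531 = 12820858
R = (12820858 - 9084086) / (12820858 + 9084086) = 3736772 / 21904944 = 0.1706

0.1706


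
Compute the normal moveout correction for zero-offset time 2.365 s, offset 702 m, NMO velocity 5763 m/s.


x/Vnmo = 702/5763 = 0.121812
(x/Vnmo)^2 = 0.014838
t0^2 = 5.593225
sqrt(5.593225 + 0.014838) = 2.368135
dt = 2.368135 - 2.365 = 0.003135

0.003135


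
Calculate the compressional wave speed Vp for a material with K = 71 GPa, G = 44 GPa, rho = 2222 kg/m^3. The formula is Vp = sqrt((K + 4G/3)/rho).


First compute the effective modulus:
K + 4G/3 = 71e9 + 4*44e9/3 = 129666666666.67 Pa
Then divide by density:
129666666666.67 / 2222 = 58355835.5836 Pa/(kg/m^3)
Take the square root:
Vp = sqrt(58355835.5836) = 7639.1 m/s

7639.1


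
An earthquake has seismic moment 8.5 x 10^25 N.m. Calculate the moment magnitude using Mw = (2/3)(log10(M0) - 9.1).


log10(M0) = log10(8.5 x 10^25) = 25.9294
Mw = 2/3 * (25.9294 - 9.1)
= 2/3 * 16.8294
= 11.22

11.22


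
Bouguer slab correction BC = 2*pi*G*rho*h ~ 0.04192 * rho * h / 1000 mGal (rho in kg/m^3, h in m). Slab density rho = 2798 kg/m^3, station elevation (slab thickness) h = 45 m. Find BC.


BC = 0.04192 * rho * h / 1000
= 0.04192 * 2798 * 45 / 1000
= 5.2781 mGal

5.2781


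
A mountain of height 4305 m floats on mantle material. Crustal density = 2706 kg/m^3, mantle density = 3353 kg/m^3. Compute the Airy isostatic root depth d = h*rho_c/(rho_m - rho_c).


rho_m - rho_c = 3353 - 2706 = 647
d = 4305 * 2706 / 647
= 11649330 / 647
= 18005.15 m

18005.15


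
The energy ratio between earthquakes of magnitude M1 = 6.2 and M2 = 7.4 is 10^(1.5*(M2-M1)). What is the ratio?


M2 - M1 = 7.4 - 6.2 = 1.2
1.5 * 1.2 = 1.8
ratio = 10^1.8 = 63.1

63.1


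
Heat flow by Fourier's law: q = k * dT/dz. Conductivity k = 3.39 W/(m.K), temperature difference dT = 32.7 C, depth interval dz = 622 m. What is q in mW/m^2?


q = k * dT / dz * 1000
= 3.39 * 32.7 / 622 * 1000
= 0.17822 * 1000
= 178.2203 mW/m^2

178.2203


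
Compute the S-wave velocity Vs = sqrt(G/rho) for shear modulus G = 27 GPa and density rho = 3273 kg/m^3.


Convert G to Pa: G = 27e9 Pa
Compute G/rho = 27e9 / 3273 = 8249312.5573
Vs = sqrt(8249312.5573) = 2872.16 m/s

2872.16


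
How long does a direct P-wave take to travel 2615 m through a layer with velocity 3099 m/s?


t = x / V
= 2615 / 3099
= 0.8438 s

0.8438


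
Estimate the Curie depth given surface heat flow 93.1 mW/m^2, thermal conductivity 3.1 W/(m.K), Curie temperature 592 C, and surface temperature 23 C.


T_Curie - T_surf = 592 - 23 = 569 C
Convert q to W/m^2: 93.1 mW/m^2 = 0.0931 W/m^2
d = 569 * 3.1 / 0.0931 = 18946.29 m

18946.29


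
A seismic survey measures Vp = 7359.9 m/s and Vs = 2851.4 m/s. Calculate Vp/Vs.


Vp/Vs = 7359.9 / 2851.4
= 2.5812

2.5812


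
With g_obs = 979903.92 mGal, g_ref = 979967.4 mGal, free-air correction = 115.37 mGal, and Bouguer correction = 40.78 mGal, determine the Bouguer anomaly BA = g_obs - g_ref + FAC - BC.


BA = g_obs - g_ref + FAC - BC
= 979903.92 - 979967.4 + 115.37 - 40.78
= 11.11 mGal

11.11


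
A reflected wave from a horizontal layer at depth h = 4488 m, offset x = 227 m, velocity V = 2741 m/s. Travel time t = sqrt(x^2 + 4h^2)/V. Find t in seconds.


x^2 + 4h^2 = 227^2 + 4*4488^2 = 51529 + 80568576 = 80620105
sqrt(80620105) = 8978.8699
t = 8978.8699 / 2741 = 3.2758 s

3.2758


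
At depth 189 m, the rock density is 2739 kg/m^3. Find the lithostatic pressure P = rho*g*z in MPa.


P = rho * g * z / 1e6
= 2739 * 9.81 * 189 / 1e6
= 5078352.51 / 1e6
= 5.0784 MPa

5.0784


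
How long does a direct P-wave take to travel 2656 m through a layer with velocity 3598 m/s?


t = x / V
= 2656 / 3598
= 0.7382 s

0.7382


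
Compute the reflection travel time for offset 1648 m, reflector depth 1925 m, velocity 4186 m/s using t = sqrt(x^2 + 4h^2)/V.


x^2 + 4h^2 = 1648^2 + 4*1925^2 = 2715904 + 14822500 = 17538404
sqrt(17538404) = 4187.8878
t = 4187.8878 / 4186 = 1.0005 s

1.0005


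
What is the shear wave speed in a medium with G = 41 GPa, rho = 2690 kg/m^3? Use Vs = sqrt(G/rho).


Convert G to Pa: G = 41e9 Pa
Compute G/rho = 41e9 / 2690 = 15241635.6877
Vs = sqrt(15241635.6877) = 3904.05 m/s

3904.05


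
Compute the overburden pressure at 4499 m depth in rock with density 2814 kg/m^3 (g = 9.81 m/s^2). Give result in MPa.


P = rho * g * z / 1e6
= 2814 * 9.81 * 4499 / 1e6
= 124196424.66 / 1e6
= 124.1964 MPa

124.1964


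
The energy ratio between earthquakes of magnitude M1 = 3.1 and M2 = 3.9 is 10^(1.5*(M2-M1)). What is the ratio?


M2 - M1 = 3.9 - 3.1 = 0.8
1.5 * 0.8 = 1.2
ratio = 10^1.2 = 15.85

15.85


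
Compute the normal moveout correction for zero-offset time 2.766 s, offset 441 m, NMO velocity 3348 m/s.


x/Vnmo = 441/3348 = 0.13172
(x/Vnmo)^2 = 0.01735
t0^2 = 7.650756
sqrt(7.650756 + 0.01735) = 2.769135
dt = 2.769135 - 2.766 = 0.003135

0.003135


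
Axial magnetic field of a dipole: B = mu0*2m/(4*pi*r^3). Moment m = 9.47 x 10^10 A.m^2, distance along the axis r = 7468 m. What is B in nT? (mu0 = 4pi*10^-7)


m = 9.47 x 10^10 = 94700000000 A.m^2
2m = 189400000000 A.m^2
r^3 = 7468^3 = 416498007232
B = (4pi*10^-7) * 189400000000 / (4*pi * 416498007232) * 1e9
= 238007.059436 / 5233868319019.36 * 1e9
= 45.4744 nT

45.4744


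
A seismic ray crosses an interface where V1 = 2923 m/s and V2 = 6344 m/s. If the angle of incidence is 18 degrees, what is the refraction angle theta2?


sin(theta1) = sin(18 deg) = 0.309017
sin(theta2) = V2/V1 * sin(theta1) = 6344/2923 * 0.309017 = 0.670682
theta2 = arcsin(0.670682) = 42.1197 degrees

42.1197


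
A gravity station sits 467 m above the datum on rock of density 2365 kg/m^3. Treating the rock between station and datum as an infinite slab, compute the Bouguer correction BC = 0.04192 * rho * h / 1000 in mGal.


BC = 0.04192 * rho * h / 1000
= 0.04192 * 2365 * 467 / 1000
= 46.2988 mGal

46.2988


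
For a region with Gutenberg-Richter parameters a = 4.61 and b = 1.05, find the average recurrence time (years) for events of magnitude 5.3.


log10(N) = 4.61 - 1.05*5.3 = -0.955
N = 10^-0.955 = 0.110917
T = 1/N = 1/0.110917 = 9.0157 years

9.0157


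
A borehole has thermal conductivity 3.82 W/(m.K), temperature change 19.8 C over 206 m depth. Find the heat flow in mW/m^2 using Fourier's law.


q = k * dT / dz * 1000
= 3.82 * 19.8 / 206 * 1000
= 0.367165 * 1000
= 367.165 mW/m^2

367.165


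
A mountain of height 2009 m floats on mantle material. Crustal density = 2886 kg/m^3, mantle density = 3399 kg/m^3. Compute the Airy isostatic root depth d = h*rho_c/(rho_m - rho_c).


rho_m - rho_c = 3399 - 2886 = 513
d = 2009 * 2886 / 513
= 5797974 / 513
= 11302.09 m

11302.09


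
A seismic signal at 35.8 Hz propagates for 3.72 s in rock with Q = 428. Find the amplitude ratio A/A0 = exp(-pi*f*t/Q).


pi*f*t/Q = pi*35.8*3.72/428 = 0.977534
A/A0 = exp(-0.977534) = 0.376238

0.376238


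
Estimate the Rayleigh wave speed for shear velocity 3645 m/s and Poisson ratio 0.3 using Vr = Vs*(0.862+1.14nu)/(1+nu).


Numerator factor = 0.862 + 1.14*0.3 = 1.204
Denominator = 1 + 0.3 = 1.3
Vr = 3645 * 1.204 / 1.3 = 3375.83 m/s

3375.83


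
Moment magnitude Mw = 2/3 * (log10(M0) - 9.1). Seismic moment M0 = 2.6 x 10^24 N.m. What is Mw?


log10(M0) = log10(2.6 x 10^24) = 24.415
Mw = 2/3 * (24.415 - 9.1)
= 2/3 * 15.315
= 10.21

10.21


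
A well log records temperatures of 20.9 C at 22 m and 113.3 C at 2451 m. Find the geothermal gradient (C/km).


dT = 113.3 - 20.9 = 92.4 C
dz = 2451 - 22 = 2429 m
gradient = dT/dz * 1000 = 92.4/2429 * 1000 = 38.0403 C/km

38.0403


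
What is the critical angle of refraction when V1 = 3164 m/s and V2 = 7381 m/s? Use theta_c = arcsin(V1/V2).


V1/V2 = 3164/7381 = 0.428668
theta_c = arcsin(0.428668) = 25.3831 degrees

25.3831


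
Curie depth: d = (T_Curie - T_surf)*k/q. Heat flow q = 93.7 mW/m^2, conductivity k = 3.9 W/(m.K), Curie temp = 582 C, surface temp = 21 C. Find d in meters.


T_Curie - T_surf = 582 - 21 = 561 C
Convert q to W/m^2: 93.7 mW/m^2 = 0.0937 W/m^2
d = 561 * 3.9 / 0.0937 = 23350.05 m

23350.05


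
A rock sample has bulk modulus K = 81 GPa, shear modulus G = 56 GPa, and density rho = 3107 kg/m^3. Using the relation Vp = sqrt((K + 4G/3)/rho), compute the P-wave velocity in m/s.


First compute the effective modulus:
K + 4G/3 = 81e9 + 4*56e9/3 = 155666666666.67 Pa
Then divide by density:
155666666666.67 / 3107 = 50101920.3948 Pa/(kg/m^3)
Take the square root:
Vp = sqrt(50101920.3948) = 7078.27 m/s

7078.27


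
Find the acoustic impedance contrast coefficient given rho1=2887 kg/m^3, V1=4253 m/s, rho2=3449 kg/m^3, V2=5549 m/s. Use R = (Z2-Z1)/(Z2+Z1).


Z1 = 2887 * 4253 = 12278411
Z2 = 3449 * 5549 = 19138501
R = (19138501 - 12278411) / (19138501 + 12278411) = 6860090 / 31416912 = 0.2184

0.2184


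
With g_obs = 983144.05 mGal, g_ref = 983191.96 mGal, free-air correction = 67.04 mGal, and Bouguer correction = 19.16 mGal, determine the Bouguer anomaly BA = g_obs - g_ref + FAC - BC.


BA = g_obs - g_ref + FAC - BC
= 983144.05 - 983191.96 + 67.04 - 19.16
= -0.03 mGal

-0.03


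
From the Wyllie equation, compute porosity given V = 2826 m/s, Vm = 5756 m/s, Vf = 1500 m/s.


1/V - 1/Vm = 1/2826 - 1/5756 = 0.00018013
1/Vf - 1/Vm = 1/1500 - 1/5756 = 0.00049293
phi = 0.00018013 / 0.00049293 = 0.3654

0.3654


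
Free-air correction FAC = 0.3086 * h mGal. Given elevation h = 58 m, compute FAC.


FAC = 0.3086 * h
= 0.3086 * 58
= 17.8988 mGal

17.8988


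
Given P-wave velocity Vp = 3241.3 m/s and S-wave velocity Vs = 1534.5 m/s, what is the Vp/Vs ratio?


Vp/Vs = 3241.3 / 1534.5
= 2.1123

2.1123


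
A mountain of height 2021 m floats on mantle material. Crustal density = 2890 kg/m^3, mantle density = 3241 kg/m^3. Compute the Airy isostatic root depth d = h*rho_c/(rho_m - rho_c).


rho_m - rho_c = 3241 - 2890 = 351
d = 2021 * 2890 / 351
= 5840690 / 351
= 16640.14 m

16640.14


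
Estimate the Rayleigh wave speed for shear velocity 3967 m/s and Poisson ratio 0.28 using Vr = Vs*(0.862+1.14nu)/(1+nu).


Numerator factor = 0.862 + 1.14*0.28 = 1.1812
Denominator = 1 + 0.28 = 1.28
Vr = 3967 * 1.1812 / 1.28 = 3660.8 m/s

3660.8


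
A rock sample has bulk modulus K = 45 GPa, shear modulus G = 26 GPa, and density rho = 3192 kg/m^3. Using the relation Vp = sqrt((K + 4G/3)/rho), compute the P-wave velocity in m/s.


First compute the effective modulus:
K + 4G/3 = 45e9 + 4*26e9/3 = 79666666666.67 Pa
Then divide by density:
79666666666.67 / 3192 = 24958228.9056 Pa/(kg/m^3)
Take the square root:
Vp = sqrt(24958228.9056) = 4995.82 m/s

4995.82


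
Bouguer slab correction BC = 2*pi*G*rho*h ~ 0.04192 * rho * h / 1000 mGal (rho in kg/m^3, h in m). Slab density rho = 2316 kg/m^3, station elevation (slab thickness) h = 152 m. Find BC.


BC = 0.04192 * rho * h / 1000
= 0.04192 * 2316 * 152 / 1000
= 14.7572 mGal

14.7572


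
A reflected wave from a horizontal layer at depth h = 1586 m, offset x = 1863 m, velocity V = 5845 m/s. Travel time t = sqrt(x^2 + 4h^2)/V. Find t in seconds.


x^2 + 4h^2 = 1863^2 + 4*1586^2 = 3470769 + 10061584 = 13532353
sqrt(13532353) = 3678.6347
t = 3678.6347 / 5845 = 0.6294 s

0.6294


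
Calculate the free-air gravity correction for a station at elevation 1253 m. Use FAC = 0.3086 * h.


FAC = 0.3086 * h
= 0.3086 * 1253
= 386.6758 mGal

386.6758


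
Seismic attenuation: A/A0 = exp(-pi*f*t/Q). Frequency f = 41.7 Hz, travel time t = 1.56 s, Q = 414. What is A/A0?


pi*f*t/Q = pi*41.7*1.56/414 = 0.49364
A/A0 = exp(-0.49364) = 0.610401

0.610401


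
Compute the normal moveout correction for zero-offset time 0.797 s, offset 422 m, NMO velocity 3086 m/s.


x/Vnmo = 422/3086 = 0.136747
(x/Vnmo)^2 = 0.0187
t0^2 = 0.635209
sqrt(0.635209 + 0.0187) = 0.808646
dt = 0.808646 - 0.797 = 0.011646

0.011646


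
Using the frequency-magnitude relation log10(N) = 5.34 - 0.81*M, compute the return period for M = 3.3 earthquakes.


log10(N) = 5.34 - 0.81*3.3 = 2.667
N = 10^2.667 = 464.515275
T = 1/N = 1/464.515275 = 0.0022 years

0.0022


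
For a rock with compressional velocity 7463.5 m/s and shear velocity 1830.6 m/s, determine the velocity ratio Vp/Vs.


Vp/Vs = 7463.5 / 1830.6
= 4.0771

4.0771


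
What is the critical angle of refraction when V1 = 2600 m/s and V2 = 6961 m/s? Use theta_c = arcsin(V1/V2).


V1/V2 = 2600/6961 = 0.37351
theta_c = arcsin(0.37351) = 21.9322 degrees

21.9322


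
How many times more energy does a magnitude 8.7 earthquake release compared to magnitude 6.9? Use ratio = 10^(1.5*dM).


M2 - M1 = 8.7 - 6.9 = 1.8
1.5 * 1.8 = 2.7
ratio = 10^2.7 = 501.19

501.19


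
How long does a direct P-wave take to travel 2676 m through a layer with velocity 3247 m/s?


t = x / V
= 2676 / 3247
= 0.8241 s

0.8241


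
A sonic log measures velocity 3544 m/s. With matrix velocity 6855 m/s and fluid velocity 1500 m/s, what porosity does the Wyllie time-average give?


1/V - 1/Vm = 1/3544 - 1/6855 = 0.00013629
1/Vf - 1/Vm = 1/1500 - 1/6855 = 0.00052079
phi = 0.00013629 / 0.00052079 = 0.2617

0.2617


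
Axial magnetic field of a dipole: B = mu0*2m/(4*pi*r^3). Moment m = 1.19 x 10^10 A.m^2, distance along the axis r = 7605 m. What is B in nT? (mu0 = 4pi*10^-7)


m = 1.19 x 10^10 = 11900000000 A.m^2
2m = 23800000000 A.m^2
r^3 = 7605^3 = 439842970125
B = (4pi*10^-7) * 23800000000 / (4*pi * 439842970125) * 1e9
= 29907.962062 / 5527229774711.26 * 1e9
= 5.411 nT

5.411


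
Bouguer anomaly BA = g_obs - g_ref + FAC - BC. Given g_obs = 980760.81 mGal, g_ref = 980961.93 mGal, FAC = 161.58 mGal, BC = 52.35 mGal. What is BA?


BA = g_obs - g_ref + FAC - BC
= 980760.81 - 980961.93 + 161.58 - 52.35
= -91.89 mGal

-91.89


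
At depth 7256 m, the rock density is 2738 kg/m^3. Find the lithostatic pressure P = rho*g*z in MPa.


P = rho * g * z / 1e6
= 2738 * 9.81 * 7256 / 1e6
= 194894563.68 / 1e6
= 194.8946 MPa

194.8946


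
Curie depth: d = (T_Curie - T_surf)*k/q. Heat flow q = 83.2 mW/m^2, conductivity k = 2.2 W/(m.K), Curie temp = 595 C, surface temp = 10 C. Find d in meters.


T_Curie - T_surf = 595 - 10 = 585 C
Convert q to W/m^2: 83.2 mW/m^2 = 0.0832 W/m^2
d = 585 * 2.2 / 0.0832 = 15468.75 m

15468.75


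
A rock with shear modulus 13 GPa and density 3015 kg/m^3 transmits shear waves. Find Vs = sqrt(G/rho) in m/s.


Convert G to Pa: G = 13e9 Pa
Compute G/rho = 13e9 / 3015 = 4311774.461
Vs = sqrt(4311774.461) = 2076.48 m/s

2076.48


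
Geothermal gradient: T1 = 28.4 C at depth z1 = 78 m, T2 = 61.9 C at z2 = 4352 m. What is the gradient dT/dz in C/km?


dT = 61.9 - 28.4 = 33.5 C
dz = 4352 - 78 = 4274 m
gradient = dT/dz * 1000 = 33.5/4274 * 1000 = 7.8381 C/km

7.8381


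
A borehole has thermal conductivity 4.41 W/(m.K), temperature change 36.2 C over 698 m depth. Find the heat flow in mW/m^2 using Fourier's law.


q = k * dT / dz * 1000
= 4.41 * 36.2 / 698 * 1000
= 0.228713 * 1000
= 228.7135 mW/m^2

228.7135


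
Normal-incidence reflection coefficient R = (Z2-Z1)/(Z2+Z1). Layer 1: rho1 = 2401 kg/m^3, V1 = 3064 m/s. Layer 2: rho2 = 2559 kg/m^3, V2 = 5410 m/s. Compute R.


Z1 = 2401 * 3064 = 7356664
Z2 = 2559 * 5410 = 13844190
R = (13844190 - 7356664) / (13844190 + 7356664) = 6487526 / 21200854 = 0.306

0.306


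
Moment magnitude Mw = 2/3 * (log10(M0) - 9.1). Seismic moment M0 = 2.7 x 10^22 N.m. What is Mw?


log10(M0) = log10(2.7 x 10^22) = 22.4314
Mw = 2/3 * (22.4314 - 9.1)
= 2/3 * 13.3314
= 8.89

8.89


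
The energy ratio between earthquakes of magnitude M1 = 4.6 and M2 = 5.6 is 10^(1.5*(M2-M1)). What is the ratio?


M2 - M1 = 5.6 - 4.6 = 1.0
1.5 * 1.0 = 1.5
ratio = 10^1.5 = 31.62

31.62


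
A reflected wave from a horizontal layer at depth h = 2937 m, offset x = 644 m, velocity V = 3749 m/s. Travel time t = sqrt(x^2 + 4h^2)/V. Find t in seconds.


x^2 + 4h^2 = 644^2 + 4*2937^2 = 414736 + 34503876 = 34918612
sqrt(34918612) = 5909.1972
t = 5909.1972 / 3749 = 1.5762 s

1.5762


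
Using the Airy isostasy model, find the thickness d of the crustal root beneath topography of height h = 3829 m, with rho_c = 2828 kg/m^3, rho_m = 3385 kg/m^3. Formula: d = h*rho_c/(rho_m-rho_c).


rho_m - rho_c = 3385 - 2828 = 557
d = 3829 * 2828 / 557
= 10828412 / 557
= 19440.6 m

19440.6


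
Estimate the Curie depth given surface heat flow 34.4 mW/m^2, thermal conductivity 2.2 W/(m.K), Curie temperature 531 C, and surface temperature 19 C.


T_Curie - T_surf = 531 - 19 = 512 C
Convert q to W/m^2: 34.4 mW/m^2 = 0.0344 W/m^2
d = 512 * 2.2 / 0.0344 = 32744.19 m

32744.19


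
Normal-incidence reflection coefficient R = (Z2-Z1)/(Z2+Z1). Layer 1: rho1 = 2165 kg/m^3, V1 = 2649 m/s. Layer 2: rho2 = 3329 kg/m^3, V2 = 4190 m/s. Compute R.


Z1 = 2165 * 2649 = 5735085
Z2 = 3329 * 4190 = 13948510
R = (13948510 - 5735085) / (13948510 + 5735085) = 8213425 / 19683595 = 0.4173

0.4173


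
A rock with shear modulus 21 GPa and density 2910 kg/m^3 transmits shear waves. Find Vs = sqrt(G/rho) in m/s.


Convert G to Pa: G = 21e9 Pa
Compute G/rho = 21e9 / 2910 = 7216494.8454
Vs = sqrt(7216494.8454) = 2686.35 m/s

2686.35


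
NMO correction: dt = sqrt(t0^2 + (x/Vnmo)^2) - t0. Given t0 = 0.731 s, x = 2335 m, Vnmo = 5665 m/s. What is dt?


x/Vnmo = 2335/5665 = 0.41218
(x/Vnmo)^2 = 0.169892
t0^2 = 0.534361
sqrt(0.534361 + 0.169892) = 0.839198
dt = 0.839198 - 0.731 = 0.108198

0.108198


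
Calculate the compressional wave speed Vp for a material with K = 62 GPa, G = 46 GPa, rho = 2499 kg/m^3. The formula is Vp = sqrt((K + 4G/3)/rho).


First compute the effective modulus:
K + 4G/3 = 62e9 + 4*46e9/3 = 123333333333.33 Pa
Then divide by density:
123333333333.33 / 2499 = 49353074.5632 Pa/(kg/m^3)
Take the square root:
Vp = sqrt(49353074.5632) = 7025.17 m/s

7025.17


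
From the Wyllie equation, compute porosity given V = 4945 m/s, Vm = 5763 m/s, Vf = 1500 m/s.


1/V - 1/Vm = 1/4945 - 1/5763 = 2.87e-05
1/Vf - 1/Vm = 1/1500 - 1/5763 = 0.00049315
phi = 2.87e-05 / 0.00049315 = 0.0582

0.0582


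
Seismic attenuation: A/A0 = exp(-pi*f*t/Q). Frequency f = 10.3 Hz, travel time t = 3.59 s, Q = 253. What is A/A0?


pi*f*t/Q = pi*10.3*3.59/253 = 0.459157
A/A0 = exp(-0.459157) = 0.631816

0.631816


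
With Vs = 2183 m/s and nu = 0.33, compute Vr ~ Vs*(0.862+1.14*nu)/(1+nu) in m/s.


Numerator factor = 0.862 + 1.14*0.33 = 1.2382
Denominator = 1 + 0.33 = 1.33
Vr = 2183 * 1.2382 / 1.33 = 2032.32 m/s

2032.32


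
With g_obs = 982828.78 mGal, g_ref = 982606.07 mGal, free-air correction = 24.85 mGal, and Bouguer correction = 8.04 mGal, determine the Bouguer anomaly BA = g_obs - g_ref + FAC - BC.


BA = g_obs - g_ref + FAC - BC
= 982828.78 - 982606.07 + 24.85 - 8.04
= 239.52 mGal

239.52


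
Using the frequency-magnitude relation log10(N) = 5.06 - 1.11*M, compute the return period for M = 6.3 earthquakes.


log10(N) = 5.06 - 1.11*6.3 = -1.933
N = 10^-1.933 = 0.011668
T = 1/N = 1/0.011668 = 85.7038 years

85.7038


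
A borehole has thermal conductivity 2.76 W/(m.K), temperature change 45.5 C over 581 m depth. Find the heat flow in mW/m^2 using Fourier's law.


q = k * dT / dz * 1000
= 2.76 * 45.5 / 581 * 1000
= 0.216145 * 1000
= 216.1446 mW/m^2

216.1446


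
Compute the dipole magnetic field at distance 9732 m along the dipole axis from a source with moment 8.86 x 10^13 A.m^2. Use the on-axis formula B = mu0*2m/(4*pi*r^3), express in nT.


m = 8.86 x 10^13 = 88600000000000 A.m^2
2m = 177200000000000 A.m^2
r^3 = 9732^3 = 921735471168
B = (4pi*10^-7) * 177200000000000 / (4*pi * 921735471168) * 1e9
= 222676087.286445 / 11582869539098.06 * 1e9
= 19224.6046 nT

19224.6046


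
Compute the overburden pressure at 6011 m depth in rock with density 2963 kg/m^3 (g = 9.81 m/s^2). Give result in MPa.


P = rho * g * z / 1e6
= 2963 * 9.81 * 6011 / 1e6
= 174721917.33 / 1e6
= 174.7219 MPa

174.7219


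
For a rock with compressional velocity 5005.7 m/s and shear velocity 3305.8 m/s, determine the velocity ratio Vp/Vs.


Vp/Vs = 5005.7 / 3305.8
= 1.5142

1.5142


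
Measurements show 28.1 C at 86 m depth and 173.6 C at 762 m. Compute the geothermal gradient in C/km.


dT = 173.6 - 28.1 = 145.5 C
dz = 762 - 86 = 676 m
gradient = dT/dz * 1000 = 145.5/676 * 1000 = 215.2367 C/km

215.2367


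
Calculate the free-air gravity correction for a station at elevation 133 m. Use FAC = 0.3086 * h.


FAC = 0.3086 * h
= 0.3086 * 133
= 41.0438 mGal

41.0438


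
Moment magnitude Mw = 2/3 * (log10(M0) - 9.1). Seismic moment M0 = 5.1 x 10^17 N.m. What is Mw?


log10(M0) = log10(5.1 x 10^17) = 17.7076
Mw = 2/3 * (17.7076 - 9.1)
= 2/3 * 8.6076
= 5.74

5.74


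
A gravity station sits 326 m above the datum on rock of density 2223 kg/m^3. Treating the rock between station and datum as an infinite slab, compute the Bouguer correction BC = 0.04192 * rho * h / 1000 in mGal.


BC = 0.04192 * rho * h / 1000
= 0.04192 * 2223 * 326 / 1000
= 30.3793 mGal

30.3793


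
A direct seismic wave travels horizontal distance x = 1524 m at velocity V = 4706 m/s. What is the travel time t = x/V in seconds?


t = x / V
= 1524 / 4706
= 0.3238 s

0.3238


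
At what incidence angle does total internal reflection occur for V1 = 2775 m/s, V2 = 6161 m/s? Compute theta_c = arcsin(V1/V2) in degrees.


V1/V2 = 2775/6161 = 0.450414
theta_c = arcsin(0.450414) = 26.7702 degrees

26.7702


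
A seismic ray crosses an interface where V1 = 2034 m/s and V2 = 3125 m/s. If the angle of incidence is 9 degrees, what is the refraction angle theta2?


sin(theta1) = sin(9 deg) = 0.156434
sin(theta2) = V2/V1 * sin(theta1) = 3125/2034 * 0.156434 = 0.240343
theta2 = arcsin(0.240343) = 13.9068 degrees

13.9068


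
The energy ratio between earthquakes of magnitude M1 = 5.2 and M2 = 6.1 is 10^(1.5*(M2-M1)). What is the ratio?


M2 - M1 = 6.1 - 5.2 = 0.9
1.5 * 0.9 = 1.35
ratio = 10^1.35 = 22.39

22.39


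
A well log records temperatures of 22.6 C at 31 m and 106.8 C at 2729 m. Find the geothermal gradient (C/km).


dT = 106.8 - 22.6 = 84.2 C
dz = 2729 - 31 = 2698 m
gradient = dT/dz * 1000 = 84.2/2698 * 1000 = 31.2083 C/km

31.2083


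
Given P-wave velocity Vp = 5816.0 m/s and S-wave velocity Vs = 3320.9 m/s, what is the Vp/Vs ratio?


Vp/Vs = 5816.0 / 3320.9
= 1.7513

1.7513


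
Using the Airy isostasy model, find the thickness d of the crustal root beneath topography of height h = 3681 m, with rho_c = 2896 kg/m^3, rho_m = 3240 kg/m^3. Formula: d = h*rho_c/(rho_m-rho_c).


rho_m - rho_c = 3240 - 2896 = 344
d = 3681 * 2896 / 344
= 10660176 / 344
= 30988.88 m

30988.88


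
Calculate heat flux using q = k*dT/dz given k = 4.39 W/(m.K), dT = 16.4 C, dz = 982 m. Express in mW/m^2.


q = k * dT / dz * 1000
= 4.39 * 16.4 / 982 * 1000
= 0.073316 * 1000
= 73.3157 mW/m^2

73.3157


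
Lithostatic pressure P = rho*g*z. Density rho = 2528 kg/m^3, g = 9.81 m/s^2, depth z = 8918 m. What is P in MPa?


P = rho * g * z / 1e6
= 2528 * 9.81 * 8918 / 1e6
= 221163546.24 / 1e6
= 221.1635 MPa

221.1635


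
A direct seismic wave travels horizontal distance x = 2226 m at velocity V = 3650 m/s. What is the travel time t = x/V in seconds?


t = x / V
= 2226 / 3650
= 0.6099 s

0.6099


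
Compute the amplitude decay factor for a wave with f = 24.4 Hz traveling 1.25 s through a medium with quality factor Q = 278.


pi*f*t/Q = pi*24.4*1.25/278 = 0.344671
A/A0 = exp(-0.344671) = 0.708453

0.708453
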